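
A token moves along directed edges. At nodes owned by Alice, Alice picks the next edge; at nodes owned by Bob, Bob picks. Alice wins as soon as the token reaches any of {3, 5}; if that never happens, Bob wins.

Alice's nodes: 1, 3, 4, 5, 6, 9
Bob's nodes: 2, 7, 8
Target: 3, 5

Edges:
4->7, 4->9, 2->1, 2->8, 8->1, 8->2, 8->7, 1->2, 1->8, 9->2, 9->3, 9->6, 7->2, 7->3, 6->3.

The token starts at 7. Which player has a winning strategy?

A0 = {3, 5}
A1: add {6, 9} — 6 (Alice) has 6→3; 9 (Alice) has 9→3.
A2: add {4} — 4 (Alice) has 4→9.
A3 = A2; e.g. 1 (Alice) has no edge into A2. Fixed point.
7 never enters the attractor, so Bob can avoid the target forever.

Bob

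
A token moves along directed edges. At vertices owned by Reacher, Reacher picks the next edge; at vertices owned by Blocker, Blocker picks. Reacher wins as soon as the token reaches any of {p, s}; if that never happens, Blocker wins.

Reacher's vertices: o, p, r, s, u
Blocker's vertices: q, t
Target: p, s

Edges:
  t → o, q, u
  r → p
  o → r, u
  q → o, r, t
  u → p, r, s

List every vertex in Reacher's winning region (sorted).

o, p, r, s, u

A0 = {p, s}
A1: add {r, u} — r (Reacher) has r→p; u (Reacher) has u→p.
A2: add {o} — o (Reacher) has o→r.
A3 = A2; e.g. q (Blocker) can still go to t. Fixed point.
Reacher's winning region = {o, p, r, s, u}.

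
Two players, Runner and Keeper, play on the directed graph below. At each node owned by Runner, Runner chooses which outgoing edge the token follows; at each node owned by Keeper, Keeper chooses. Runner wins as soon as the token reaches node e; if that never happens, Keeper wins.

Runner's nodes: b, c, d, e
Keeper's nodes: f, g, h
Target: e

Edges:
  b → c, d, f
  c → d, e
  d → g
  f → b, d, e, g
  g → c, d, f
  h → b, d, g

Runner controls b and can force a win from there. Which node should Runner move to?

c

A0 = {e}
A1: add {c} — c (Runner) has c→e.
A2: add {b} — b (Runner) has b→c.
A3 = A2; e.g. d (Runner) has no edge into A2. Fixed point.
From b, successor c is in the attractor (rank 1); the other successors d, f are not.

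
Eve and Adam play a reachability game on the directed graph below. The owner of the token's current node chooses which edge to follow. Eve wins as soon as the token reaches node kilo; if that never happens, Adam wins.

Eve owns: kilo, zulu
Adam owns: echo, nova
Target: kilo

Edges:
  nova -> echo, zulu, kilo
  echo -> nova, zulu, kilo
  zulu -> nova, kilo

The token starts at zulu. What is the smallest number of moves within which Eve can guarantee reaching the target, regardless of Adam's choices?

A0 = {kilo}
A1: add {zulu} — zulu (Eve) has zulu→kilo.
A2 = A1; e.g. nova (Adam) can still go to echo. Fixed point.
zulu enters the attractor at level 1, so Eve can force the target in 1 move from there.

1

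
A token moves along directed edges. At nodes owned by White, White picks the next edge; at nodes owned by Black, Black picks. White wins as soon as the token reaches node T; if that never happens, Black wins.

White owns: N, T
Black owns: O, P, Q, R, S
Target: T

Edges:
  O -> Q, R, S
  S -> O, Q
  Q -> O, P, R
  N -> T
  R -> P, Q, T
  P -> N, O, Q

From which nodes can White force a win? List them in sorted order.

N, T

A0 = {T}
A1: add {N} — N (White) has N→T.
A2 = A1; e.g. O (Black) can still go to Q. Fixed point.
White's winning region = {N, T}.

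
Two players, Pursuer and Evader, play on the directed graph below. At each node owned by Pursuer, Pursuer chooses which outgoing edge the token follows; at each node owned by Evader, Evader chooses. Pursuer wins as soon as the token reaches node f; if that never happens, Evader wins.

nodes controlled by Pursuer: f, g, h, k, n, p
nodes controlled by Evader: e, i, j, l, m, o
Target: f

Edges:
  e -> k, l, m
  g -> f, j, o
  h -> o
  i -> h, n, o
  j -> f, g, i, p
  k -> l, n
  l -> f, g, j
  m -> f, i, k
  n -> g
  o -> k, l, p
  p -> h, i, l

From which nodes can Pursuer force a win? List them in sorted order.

A0 = {f}
A1: add {g} — g (Pursuer) has g→f.
A2: add {n} — n (Pursuer) has n→g.
A3: add {k} — k (Pursuer) has k→n.
A4 = A3; e.g. e (Evader) can still go to l. Fixed point.
Pursuer's winning region = {f, g, k, n}.

f, g, k, n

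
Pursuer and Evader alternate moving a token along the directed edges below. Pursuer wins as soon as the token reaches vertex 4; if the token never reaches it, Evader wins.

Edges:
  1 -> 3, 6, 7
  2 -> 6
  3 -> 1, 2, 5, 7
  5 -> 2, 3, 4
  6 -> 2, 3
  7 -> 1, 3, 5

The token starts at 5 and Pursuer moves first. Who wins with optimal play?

Track states (vertex, player-to-move).
A0 = {(4,Pursuer), (4,Evader)}
A1: add {(5,Pursuer)}.
(5,Pursuer) ∈ A1 ⇒ Pursuer forces the target.

Pursuer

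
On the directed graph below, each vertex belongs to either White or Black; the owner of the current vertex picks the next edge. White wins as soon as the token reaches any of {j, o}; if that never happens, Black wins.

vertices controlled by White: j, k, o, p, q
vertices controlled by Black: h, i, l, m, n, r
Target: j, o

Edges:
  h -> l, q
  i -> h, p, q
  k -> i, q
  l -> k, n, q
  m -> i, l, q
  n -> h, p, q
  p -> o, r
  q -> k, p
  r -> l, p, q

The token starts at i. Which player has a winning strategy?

A0 = {j, o}
A1: add {p} — p (White) has p→o.
A2: add {q} — q (White) has q→p.
A3: add {k} — k (White) has k→q.
A4 = A3; e.g. h (Black) can still go to l. Fixed point.
i never enters the attractor, so Black can avoid the target forever.

Black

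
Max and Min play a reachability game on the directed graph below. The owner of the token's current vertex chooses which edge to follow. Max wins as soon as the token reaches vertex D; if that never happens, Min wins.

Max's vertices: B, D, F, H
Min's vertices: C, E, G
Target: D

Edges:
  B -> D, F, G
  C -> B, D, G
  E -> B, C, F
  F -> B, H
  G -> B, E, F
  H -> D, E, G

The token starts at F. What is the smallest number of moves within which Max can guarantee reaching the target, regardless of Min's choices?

2

A0 = {D}
A1: add {B, H} — B (Max) has B→D; H (Max) has H→D.
A2: add {F} — F (Max) has F→B.
A3 = A2; e.g. C (Min) can still go to G. Fixed point.
F enters the attractor at level 2, so Max can force the target in 2 moves from there.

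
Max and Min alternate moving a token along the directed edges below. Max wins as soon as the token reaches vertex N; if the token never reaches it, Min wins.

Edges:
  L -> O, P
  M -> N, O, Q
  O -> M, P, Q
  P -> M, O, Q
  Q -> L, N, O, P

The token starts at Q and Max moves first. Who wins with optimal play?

Max

Track states (vertex, player-to-move).
A0 = {(N,Max), (N,Min)}
A1: add {(M,Max), (Q,Max)}.
(Q,Max) ∈ A1 ⇒ Max forces the target.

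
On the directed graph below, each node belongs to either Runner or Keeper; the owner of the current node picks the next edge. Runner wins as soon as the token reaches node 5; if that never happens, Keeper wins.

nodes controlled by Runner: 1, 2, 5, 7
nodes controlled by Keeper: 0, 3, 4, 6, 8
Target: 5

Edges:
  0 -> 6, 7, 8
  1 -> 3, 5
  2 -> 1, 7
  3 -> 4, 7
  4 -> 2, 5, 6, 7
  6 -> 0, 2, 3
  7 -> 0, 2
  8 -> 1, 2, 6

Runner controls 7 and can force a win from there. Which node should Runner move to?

2

A0 = {5}
A1: add {1} — 1 (Runner) has 1→5.
A2: add {2} — 2 (Runner) has 2→1.
A3: add {7} — 7 (Runner) has 7→2.
A4 = A3; e.g. 0 (Keeper) can still go to 6. Fixed point.
From 7, successor 2 is in the attractor (rank 2); the other successor 0 is not.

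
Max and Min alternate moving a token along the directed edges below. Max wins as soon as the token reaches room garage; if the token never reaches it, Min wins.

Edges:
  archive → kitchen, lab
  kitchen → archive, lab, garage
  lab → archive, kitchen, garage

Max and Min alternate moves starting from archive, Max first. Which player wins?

Min

Track states (vertex, player-to-move).
A0 = {(garage,Max), (garage,Min)}
A1: add {(kitchen,Max), (lab,Max)}.
A2: add {(archive,Min)}.
A3 = A2; e.g. (archive,Max) stays out. (archive,Max) never enters ⇒ Min avoids the target.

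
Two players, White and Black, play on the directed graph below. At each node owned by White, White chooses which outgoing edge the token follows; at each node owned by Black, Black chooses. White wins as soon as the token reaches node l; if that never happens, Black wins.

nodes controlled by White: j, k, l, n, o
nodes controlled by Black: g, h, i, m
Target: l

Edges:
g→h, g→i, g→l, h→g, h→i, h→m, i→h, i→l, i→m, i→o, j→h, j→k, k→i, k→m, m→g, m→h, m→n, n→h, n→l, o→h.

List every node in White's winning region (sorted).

l, n

A0 = {l}
A1: add {n} — n (White) has n→l.
A2 = A1; e.g. g (Black) can still go to h. Fixed point.
White's winning region = {l, n}.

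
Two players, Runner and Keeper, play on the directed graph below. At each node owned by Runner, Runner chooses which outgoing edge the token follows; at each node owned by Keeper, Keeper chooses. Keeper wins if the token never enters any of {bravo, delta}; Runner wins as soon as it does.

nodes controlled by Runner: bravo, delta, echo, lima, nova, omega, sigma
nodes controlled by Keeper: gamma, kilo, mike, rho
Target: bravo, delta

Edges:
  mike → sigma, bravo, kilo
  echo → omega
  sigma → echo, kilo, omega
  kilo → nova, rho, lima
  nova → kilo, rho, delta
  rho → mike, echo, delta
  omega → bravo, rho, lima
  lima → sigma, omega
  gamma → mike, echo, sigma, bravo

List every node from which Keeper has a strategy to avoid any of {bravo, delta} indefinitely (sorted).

gamma, kilo, mike, rho

A0 = {bravo, delta}
A1: add {nova, omega} — nova (Runner) has nova→delta; omega (Runner) has omega→bravo.
A2: add {echo, lima, sigma} — echo (Runner) has echo→omega; sigma (Runner) has sigma→omega; lima (Runner) has lima→omega.
A3 = A2; e.g. mike (Keeper) can still go to kilo. Fixed point.
Runner's attractor = {bravo, delta, echo, lima, nova, omega, sigma}; Keeper avoids the target exactly from the complement.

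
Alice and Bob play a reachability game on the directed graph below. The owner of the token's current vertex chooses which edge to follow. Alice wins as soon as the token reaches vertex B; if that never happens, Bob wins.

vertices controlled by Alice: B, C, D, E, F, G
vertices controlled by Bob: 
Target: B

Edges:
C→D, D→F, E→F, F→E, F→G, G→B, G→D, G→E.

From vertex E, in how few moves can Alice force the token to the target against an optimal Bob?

A0 = {B}
A1: add {G} — G (Alice) has G→B.
A2: add {F} — F (Alice) has F→G.
A3: add {D, E} — D (Alice) has D→F; E (Alice) has E→F.
E enters the attractor at level 3, so Alice can force the target in 3 moves from there.

3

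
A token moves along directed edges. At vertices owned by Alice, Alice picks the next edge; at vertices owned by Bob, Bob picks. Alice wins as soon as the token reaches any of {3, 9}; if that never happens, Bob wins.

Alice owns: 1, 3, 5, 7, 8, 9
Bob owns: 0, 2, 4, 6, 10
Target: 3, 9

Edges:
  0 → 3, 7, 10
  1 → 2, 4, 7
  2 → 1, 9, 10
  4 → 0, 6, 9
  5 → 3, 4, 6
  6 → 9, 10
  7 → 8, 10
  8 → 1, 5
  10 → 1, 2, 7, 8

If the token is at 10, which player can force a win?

A0 = {3, 9}
A1: add {5} — 5 (Alice) has 5→3.
A2: add {8} — 8 (Alice) has 8→5.
A3: add {7} — 7 (Alice) has 7→8.
A4: add {1} — 1 (Alice) has 1→7.
A5 = A4; e.g. 0 (Bob) can still go to 10. Fixed point.
10 never enters the attractor, so Bob can avoid the target forever.

Bob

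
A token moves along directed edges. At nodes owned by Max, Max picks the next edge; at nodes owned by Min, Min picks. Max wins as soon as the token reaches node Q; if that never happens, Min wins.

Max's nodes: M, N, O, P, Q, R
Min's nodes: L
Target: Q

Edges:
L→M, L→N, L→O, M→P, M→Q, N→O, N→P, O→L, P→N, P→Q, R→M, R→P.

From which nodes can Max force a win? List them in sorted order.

A0 = {Q}
A1: add {M, P} — M (Max) has M→Q; P (Max) has P→Q.
A2: add {N, R} — N (Max) has N→P; R (Max) has R→M.
A3 = A2; e.g. L (Min) can still go to O. Fixed point.
Max's winning region = {M, N, P, Q, R}.

M, N, P, Q, R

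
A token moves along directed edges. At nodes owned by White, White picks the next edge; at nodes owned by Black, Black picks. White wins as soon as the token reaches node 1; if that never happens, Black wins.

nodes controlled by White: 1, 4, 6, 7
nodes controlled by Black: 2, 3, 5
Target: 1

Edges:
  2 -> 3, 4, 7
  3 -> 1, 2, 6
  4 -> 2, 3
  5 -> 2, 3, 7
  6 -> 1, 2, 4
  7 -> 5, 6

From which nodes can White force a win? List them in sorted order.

A0 = {1}
A1: add {6} — 6 (White) has 6→1.
A2: add {7} — 7 (White) has 7→6.
A3 = A2; e.g. 2 (Black) can still go to 3. Fixed point.
White's winning region = {1, 6, 7}.

1, 6, 7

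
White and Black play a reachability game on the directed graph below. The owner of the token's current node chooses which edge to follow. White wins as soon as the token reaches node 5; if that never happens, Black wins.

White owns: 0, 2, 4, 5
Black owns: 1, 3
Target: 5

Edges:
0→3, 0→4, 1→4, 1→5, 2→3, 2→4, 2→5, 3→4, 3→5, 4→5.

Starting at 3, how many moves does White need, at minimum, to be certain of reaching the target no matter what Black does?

2

A0 = {5}
A1: add {2, 4} — 2 (White) has 2→5; 4 (White) has 4→5.
A2: add {0, 1, 3} — 0 (White) has 0→4; 1 (Black): all of {4, 5} already in; 3 (Black): all of {4, 5} already in.
A2 = all vertices. Fixed point.
3 enters the attractor at level 2, so White can force the target in 2 moves from there.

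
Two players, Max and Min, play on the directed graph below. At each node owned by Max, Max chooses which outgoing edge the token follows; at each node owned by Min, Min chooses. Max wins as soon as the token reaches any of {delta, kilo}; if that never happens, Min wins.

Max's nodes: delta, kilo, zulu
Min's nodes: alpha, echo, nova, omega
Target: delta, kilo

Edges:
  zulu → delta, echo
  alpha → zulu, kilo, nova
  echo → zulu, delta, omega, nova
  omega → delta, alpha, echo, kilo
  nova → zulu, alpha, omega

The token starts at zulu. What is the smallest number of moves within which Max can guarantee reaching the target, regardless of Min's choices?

1

A0 = {delta, kilo}
A1: add {zulu} — zulu (Max) has zulu→delta.
A2 = A1; e.g. alpha (Min) can still go to nova. Fixed point.
zulu enters the attractor at level 1, so Max can force the target in 1 move from there.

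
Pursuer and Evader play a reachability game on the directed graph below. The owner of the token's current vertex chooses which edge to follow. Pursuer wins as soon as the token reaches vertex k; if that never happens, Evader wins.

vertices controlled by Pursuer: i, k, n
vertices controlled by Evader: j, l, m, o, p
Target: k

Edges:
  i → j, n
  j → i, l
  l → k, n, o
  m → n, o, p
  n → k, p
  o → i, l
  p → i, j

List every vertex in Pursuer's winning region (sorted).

i, k, n

A0 = {k}
A1: add {n} — n (Pursuer) has n→k.
A2: add {i} — i (Pursuer) has i→n.
A3 = A2; e.g. j (Evader) can still go to l. Fixed point.
Pursuer's winning region = {i, k, n}.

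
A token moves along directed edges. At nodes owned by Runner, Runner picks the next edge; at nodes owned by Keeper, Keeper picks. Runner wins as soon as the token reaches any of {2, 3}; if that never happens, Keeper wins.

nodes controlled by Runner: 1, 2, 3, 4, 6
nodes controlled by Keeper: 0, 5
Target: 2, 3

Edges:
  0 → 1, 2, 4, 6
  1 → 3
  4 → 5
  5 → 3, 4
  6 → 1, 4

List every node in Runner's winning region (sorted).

A0 = {2, 3}
A1: add {1} — 1 (Runner) has 1→3.
A2: add {6} — 6 (Runner) has 6→1.
A3 = A2; e.g. 0 (Keeper) can still go to 4. Fixed point.
Runner's winning region = {1, 2, 3, 6}.

1, 2, 3, 6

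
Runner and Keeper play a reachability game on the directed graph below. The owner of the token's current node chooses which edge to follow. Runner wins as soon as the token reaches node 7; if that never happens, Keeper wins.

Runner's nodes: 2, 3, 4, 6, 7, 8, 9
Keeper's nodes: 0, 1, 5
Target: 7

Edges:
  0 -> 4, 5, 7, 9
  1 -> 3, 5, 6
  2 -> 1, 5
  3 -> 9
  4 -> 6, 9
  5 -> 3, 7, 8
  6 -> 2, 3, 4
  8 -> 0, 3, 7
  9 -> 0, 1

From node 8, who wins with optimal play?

A0 = {7}
A1: add {8} — 8 (Runner) has 8→7.
A2 = A1; e.g. 0 (Keeper) can still go to 4. Fixed point.
8 ∈ A1, so Runner can force the target.

Runner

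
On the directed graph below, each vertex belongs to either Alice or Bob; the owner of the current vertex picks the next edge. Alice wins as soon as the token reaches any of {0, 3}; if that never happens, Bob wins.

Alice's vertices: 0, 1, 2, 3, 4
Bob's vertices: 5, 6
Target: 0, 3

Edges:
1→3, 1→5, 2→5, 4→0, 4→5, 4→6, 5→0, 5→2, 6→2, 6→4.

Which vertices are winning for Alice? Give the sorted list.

A0 = {0, 3}
A1: add {1, 4} — 1 (Alice) has 1→3; 4 (Alice) has 4→0.
A2 = A1; e.g. 2 (Alice) has no edge into A1. Fixed point.
Alice's winning region = {0, 1, 3, 4}.

0, 1, 3, 4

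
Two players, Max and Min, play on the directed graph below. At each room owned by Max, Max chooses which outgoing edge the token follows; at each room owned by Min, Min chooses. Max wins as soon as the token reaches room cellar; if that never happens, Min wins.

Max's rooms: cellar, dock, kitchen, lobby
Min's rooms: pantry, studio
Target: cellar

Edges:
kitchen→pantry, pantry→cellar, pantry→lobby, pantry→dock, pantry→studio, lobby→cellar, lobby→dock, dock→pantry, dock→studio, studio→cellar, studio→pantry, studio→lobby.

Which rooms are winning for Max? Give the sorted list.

A0 = {cellar}
A1: add {lobby} — lobby (Max) has lobby→cellar.
A2 = A1; e.g. kitchen (Max) has no edge into A1. Fixed point.
Max's winning region = {cellar, lobby}.

cellar, lobby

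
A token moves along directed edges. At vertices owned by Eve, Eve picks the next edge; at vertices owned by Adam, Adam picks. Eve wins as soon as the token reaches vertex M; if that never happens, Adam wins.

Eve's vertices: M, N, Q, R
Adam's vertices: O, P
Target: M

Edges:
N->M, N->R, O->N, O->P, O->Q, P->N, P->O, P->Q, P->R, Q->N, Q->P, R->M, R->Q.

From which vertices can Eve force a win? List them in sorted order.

M, N, Q, R

A0 = {M}
A1: add {N, R} — N (Eve) has N→M; R (Eve) has R→M.
A2: add {Q} — Q (Eve) has Q→N.
A3 = A2; e.g. O (Adam) can still go to P. Fixed point.
Eve's winning region = {M, N, Q, R}.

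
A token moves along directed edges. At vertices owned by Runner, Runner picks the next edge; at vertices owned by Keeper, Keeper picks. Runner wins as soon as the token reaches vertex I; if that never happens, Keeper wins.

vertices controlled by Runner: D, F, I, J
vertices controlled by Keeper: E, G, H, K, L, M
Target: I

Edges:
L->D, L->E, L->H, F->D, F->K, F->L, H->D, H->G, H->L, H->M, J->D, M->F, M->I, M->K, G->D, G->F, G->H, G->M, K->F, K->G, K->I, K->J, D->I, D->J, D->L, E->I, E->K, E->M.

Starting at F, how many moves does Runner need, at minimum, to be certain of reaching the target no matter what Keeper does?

A0 = {I}
A1: add {D} — D (Runner) has D→I.
A2: add {F, J} — F (Runner) has F→D; J (Runner) has J→D.
A3 = A2; e.g. E (Keeper) can still go to K. Fixed point.
F enters the attractor at level 2, so Runner can force the target in 2 moves from there.

2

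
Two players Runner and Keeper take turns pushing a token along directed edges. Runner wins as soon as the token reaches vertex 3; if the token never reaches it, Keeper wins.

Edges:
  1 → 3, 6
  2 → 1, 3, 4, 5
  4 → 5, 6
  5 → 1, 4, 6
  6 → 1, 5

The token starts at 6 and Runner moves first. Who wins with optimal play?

Keeper

Track states (vertex, player-to-move).
A0 = {(3,Runner), (3,Keeper)}
A1: add {(1,Runner), (2,Runner)}.
A2 = A1; e.g. (1,Keeper) stays out. (6,Runner) never enters ⇒ Keeper avoids the target.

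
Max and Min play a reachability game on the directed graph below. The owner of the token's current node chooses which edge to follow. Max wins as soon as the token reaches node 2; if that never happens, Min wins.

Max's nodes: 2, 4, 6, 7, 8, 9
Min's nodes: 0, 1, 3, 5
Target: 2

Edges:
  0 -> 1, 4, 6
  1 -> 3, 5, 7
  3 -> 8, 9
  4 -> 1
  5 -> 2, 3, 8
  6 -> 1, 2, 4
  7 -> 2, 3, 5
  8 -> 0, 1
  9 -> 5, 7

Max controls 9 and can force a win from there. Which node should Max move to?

A0 = {2}
A1: add {6, 7} — 6 (Max) has 6→2; 7 (Max) has 7→2.
A2: add {9} — 9 (Max) has 9→7.
A3 = A2; e.g. 0 (Min) can still go to 1. Fixed point.
From 9, successor 7 is in the attractor (rank 1); the other successor 5 is not.

7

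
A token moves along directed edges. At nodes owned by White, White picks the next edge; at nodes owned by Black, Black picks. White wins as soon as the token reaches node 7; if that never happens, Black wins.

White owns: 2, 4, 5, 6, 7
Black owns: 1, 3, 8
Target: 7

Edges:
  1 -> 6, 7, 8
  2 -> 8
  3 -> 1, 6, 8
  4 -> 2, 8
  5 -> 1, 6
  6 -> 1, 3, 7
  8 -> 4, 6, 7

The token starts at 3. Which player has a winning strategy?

Black

A0 = {7}
A1: add {6} — 6 (White) has 6→7.
A2: add {5} — 5 (White) has 5→6.
A3 = A2; e.g. 1 (Black) can still go to 8. Fixed point.
3 never enters the attractor, so Black can avoid the target forever.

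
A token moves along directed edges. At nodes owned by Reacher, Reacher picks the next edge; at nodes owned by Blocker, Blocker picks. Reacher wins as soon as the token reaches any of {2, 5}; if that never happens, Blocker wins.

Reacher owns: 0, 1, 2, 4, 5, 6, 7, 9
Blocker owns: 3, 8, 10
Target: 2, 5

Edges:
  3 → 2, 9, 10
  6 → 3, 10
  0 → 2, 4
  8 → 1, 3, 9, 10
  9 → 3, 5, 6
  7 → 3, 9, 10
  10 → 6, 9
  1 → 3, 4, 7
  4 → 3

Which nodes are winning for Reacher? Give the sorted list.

A0 = {2, 5}
A1: add {0, 9} — 0 (Reacher) has 0→2; 9 (Reacher) has 9→5.
A2: add {7} — 7 (Reacher) has 7→9.
A3: add {1} — 1 (Reacher) has 1→7.
A4 = A3; e.g. 3 (Blocker) can still go to 10. Fixed point.
Reacher's winning region = {0, 1, 2, 5, 7, 9}.

0, 1, 2, 5, 7, 9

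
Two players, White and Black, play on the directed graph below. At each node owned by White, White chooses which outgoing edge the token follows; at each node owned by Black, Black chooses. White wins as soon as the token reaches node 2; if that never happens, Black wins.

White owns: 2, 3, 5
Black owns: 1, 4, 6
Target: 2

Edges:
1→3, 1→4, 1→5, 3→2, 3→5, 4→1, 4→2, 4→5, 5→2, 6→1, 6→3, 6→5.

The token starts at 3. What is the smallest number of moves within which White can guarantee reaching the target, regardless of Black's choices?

A0 = {2}
A1: add {3, 5} — 3 (White) has 3→2; 5 (White) has 5→2.
A2 = A1; e.g. 1 (Black) can still go to 4. Fixed point.
3 enters the attractor at level 1, so White can force the target in 1 move from there.

1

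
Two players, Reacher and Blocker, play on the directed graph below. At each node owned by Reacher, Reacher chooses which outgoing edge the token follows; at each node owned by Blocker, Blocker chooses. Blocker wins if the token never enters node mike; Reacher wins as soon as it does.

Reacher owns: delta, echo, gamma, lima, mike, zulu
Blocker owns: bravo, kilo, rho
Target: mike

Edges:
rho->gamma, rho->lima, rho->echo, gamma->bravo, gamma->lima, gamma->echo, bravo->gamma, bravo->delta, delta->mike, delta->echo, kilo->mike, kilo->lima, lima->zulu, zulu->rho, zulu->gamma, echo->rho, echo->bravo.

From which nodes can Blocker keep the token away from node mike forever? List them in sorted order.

bravo, echo, gamma, kilo, lima, rho, zulu

A0 = {mike}
A1: add {delta} — delta (Reacher) has delta→mike.
A2 = A1; e.g. rho (Blocker) can still go to gamma. Fixed point.
Reacher's attractor = {delta, mike}; Blocker avoids the target exactly from the complement.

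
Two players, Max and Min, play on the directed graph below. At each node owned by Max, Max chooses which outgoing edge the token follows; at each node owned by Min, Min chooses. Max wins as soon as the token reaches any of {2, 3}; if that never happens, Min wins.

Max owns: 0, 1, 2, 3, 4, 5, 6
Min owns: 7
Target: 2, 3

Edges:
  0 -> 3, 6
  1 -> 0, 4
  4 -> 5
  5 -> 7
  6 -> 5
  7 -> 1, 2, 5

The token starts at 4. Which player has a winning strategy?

Min

A0 = {2, 3}
A1: add {0} — 0 (Max) has 0→3.
A2: add {1} — 1 (Max) has 1→0.
A3 = A2; e.g. 4 (Max) has no edge into A2. Fixed point.
4 never enters the attractor, so Min can avoid the target forever.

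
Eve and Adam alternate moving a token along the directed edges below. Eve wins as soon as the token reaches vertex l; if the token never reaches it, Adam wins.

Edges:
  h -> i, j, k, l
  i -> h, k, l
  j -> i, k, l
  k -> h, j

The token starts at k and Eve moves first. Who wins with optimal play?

Adam

Track states (vertex, player-to-move).
A0 = {(l,Eve), (l,Adam)}
A1: add {(h,Eve), (i,Eve), (j,Eve)}.
A2: add {(k,Adam)}.
A3 = A2; e.g. (h,Adam) stays out. (k,Eve) never enters ⇒ Adam avoids the target.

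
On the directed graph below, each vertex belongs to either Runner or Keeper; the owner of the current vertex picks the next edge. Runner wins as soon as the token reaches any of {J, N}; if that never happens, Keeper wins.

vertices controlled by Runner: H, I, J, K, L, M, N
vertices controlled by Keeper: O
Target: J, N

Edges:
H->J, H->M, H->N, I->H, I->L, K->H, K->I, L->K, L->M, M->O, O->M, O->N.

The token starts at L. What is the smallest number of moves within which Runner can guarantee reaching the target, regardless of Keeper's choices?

3

A0 = {J, N}
A1: add {H} — H (Runner) has H→J.
A2: add {I, K} — I (Runner) has I→H; K (Runner) has K→H.
A3: add {L} — L (Runner) has L→K.
A4 = A3; e.g. M (Runner) has no edge into A3. Fixed point.
L enters the attractor at level 3, so Runner can force the target in 3 moves from there.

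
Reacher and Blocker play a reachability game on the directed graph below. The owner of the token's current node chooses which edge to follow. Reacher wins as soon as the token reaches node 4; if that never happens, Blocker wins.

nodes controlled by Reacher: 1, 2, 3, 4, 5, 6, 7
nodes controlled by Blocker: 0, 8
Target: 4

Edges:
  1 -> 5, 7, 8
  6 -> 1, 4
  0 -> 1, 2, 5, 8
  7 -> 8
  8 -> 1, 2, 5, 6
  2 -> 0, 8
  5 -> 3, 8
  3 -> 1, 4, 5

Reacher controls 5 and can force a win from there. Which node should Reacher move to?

A0 = {4}
A1: add {3, 6} — 3 (Reacher) has 3→4; 6 (Reacher) has 6→4.
A2: add {5} — 5 (Reacher) has 5→3.
A3: add {1} — 1 (Reacher) has 1→5.
A4 = A3; e.g. 0 (Blocker) can still go to 2. Fixed point.
From 5, successor 3 is in the attractor (rank 1); the other successor 8 is not.

3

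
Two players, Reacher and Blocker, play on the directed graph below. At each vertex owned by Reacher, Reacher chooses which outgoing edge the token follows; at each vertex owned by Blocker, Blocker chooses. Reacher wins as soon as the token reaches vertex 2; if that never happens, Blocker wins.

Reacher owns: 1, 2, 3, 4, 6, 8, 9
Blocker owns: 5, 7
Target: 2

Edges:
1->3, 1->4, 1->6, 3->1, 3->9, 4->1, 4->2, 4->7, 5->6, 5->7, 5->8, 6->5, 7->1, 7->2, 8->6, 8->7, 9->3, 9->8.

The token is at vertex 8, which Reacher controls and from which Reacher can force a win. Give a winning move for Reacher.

7

A0 = {2}
A1: add {4} — 4 (Reacher) has 4→2.
A2: add {1} — 1 (Reacher) has 1→4.
A3: add {3, 7} — 3 (Reacher) has 3→1; 7 (Blocker): all of {1, 2} already in.
A4: add {8, 9} — 8 (Reacher) has 8→7; 9 (Reacher) has 9→3.
A5 = A4; e.g. 5 (Blocker) can still go to 6. Fixed point.
From 8, successor 7 is in the attractor (rank 3); the other successor 6 is not.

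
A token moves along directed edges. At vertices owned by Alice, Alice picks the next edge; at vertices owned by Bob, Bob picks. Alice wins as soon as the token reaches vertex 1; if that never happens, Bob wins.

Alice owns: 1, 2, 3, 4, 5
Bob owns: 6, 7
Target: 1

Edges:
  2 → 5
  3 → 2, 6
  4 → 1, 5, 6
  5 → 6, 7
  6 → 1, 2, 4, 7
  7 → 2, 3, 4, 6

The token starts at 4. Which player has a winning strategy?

A0 = {1}
A1: add {4} — 4 (Alice) has 4→1.
A2 = A1; e.g. 2 (Alice) has no edge into A1. Fixed point.
4 ∈ A1, so Alice can force the target.

Alice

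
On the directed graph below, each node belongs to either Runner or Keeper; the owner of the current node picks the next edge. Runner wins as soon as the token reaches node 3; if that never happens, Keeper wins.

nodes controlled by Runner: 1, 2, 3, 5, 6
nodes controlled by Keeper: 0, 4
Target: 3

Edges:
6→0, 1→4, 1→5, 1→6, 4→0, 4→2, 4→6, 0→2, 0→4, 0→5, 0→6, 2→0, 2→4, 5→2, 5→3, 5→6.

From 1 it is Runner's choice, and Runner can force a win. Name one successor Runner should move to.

A0 = {3}
A1: add {5} — 5 (Runner) has 5→3.
A2: add {1} — 1 (Runner) has 1→5.
A3 = A2; e.g. 0 (Keeper) can still go to 2. Fixed point.
From 1, successor 5 is in the attractor (rank 1); the other successors 4, 6 are not.

5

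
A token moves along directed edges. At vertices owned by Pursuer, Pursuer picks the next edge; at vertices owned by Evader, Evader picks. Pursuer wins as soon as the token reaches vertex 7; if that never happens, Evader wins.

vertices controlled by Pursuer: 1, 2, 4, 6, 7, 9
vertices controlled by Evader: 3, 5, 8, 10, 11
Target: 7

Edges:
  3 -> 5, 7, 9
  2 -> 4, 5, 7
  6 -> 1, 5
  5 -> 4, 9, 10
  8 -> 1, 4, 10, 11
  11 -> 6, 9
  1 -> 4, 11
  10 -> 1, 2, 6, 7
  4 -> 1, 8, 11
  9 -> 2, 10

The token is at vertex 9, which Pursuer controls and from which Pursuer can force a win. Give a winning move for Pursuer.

2

A0 = {7}
A1: add {2} — 2 (Pursuer) has 2→7.
A2: add {9} — 9 (Pursuer) has 9→2.
A3 = A2; e.g. 1 (Pursuer) has no edge into A2. Fixed point.
From 9, successor 2 is in the attractor (rank 1); the other successor 10 is not.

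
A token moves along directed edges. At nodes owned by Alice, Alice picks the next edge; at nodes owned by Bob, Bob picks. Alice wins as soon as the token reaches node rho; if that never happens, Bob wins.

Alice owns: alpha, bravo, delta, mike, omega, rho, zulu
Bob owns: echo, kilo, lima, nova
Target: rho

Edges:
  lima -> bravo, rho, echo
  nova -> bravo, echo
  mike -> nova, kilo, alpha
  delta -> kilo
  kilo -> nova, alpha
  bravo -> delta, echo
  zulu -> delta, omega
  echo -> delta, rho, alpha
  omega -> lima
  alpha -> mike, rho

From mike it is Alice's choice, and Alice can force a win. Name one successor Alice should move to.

alpha

A0 = {rho}
A1: add {alpha} — alpha (Alice) has alpha→rho.
A2: add {mike} — mike (Alice) has mike→alpha.
A3 = A2; e.g. lima (Bob) can still go to bravo. Fixed point.
From mike, successor alpha is in the attractor (rank 1); the other successors kilo, nova are not.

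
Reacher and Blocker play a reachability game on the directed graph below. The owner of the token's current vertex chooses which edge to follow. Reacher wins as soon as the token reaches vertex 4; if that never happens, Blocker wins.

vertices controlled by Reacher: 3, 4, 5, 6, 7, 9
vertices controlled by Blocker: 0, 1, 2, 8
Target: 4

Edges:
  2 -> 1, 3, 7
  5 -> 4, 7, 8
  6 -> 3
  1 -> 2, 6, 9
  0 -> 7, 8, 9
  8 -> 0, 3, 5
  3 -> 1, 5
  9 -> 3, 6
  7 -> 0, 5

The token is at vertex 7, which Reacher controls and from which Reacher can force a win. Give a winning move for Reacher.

5

A0 = {4}
A1: add {5} — 5 (Reacher) has 5→4.
A2: add {3, 7} — 3 (Reacher) has 3→5; 7 (Reacher) has 7→5.
A3: add {6, 9} — 6 (Reacher) has 6→3; 9 (Reacher) has 9→3.
A4 = A3; e.g. 0 (Blocker) can still go to 8. Fixed point.
From 7, successor 5 is in the attractor (rank 1); the other successor 0 is not.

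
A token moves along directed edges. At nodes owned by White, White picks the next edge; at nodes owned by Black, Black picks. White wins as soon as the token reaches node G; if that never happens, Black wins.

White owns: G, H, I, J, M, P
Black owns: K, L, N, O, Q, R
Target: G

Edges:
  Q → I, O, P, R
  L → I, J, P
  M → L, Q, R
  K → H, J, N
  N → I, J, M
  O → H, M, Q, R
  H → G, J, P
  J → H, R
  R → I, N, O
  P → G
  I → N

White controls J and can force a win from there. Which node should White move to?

H

A0 = {G}
A1: add {H, P} — H (White) has H→G; P (White) has P→G.
A2: add {J} — J (White) has J→H.
A3 = A2; e.g. I (White) has no edge into A2. Fixed point.
From J, successor H is in the attractor (rank 1); the other successor R is not.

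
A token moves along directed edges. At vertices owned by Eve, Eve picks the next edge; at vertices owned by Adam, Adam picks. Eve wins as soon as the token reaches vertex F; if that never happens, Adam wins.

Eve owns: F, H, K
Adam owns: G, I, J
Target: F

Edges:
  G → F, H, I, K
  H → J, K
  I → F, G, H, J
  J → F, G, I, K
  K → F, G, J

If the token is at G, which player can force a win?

A0 = {F}
A1: add {K} — K (Eve) has K→F.
A2: add {H} — H (Eve) has H→K.
A3 = A2; e.g. G (Adam) can still go to I. Fixed point.
G never enters the attractor, so Adam can avoid the target forever.

Adam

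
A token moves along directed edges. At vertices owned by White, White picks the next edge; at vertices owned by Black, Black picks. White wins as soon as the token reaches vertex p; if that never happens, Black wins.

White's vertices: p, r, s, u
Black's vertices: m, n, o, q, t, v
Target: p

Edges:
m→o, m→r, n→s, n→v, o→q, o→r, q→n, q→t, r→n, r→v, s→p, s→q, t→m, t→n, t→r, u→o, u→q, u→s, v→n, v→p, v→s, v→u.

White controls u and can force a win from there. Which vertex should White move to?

A0 = {p}
A1: add {s} — s (White) has s→p.
A2: add {u} — u (White) has u→s.
A3 = A2; e.g. m (Black) can still go to o. Fixed point.
From u, successor s is in the attractor (rank 1); the other successors o, q are not.

s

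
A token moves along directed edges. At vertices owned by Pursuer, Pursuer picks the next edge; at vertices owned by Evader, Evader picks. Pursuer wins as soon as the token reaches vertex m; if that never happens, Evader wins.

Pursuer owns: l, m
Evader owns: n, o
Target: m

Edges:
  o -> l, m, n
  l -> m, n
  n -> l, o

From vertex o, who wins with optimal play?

Evader

A0 = {m}
A1: add {l} — l (Pursuer) has l→m.
A2 = A1; e.g. n (Evader) can still go to o. Fixed point.
o never enters the attractor, so Evader can avoid the target forever.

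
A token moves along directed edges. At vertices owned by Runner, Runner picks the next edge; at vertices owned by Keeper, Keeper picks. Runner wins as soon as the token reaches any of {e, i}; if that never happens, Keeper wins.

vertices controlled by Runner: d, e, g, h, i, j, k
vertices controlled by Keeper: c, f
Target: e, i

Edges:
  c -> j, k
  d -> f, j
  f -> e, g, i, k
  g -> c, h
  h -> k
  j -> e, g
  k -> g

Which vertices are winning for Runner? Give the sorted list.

A0 = {e, i}
A1: add {j} — j (Runner) has j→e.
A2: add {d} — d (Runner) has d→j.
A3 = A2; e.g. c (Keeper) can still go to k. Fixed point.
Runner's winning region = {d, e, i, j}.

d, e, i, j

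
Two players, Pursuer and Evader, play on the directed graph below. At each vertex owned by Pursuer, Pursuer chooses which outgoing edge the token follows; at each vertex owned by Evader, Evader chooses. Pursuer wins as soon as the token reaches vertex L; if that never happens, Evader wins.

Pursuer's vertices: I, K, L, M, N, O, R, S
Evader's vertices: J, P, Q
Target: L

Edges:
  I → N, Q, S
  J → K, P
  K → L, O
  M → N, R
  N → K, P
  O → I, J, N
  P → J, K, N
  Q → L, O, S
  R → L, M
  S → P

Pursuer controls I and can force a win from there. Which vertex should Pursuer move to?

A0 = {L}
A1: add {K, R} — K (Pursuer) has K→L; R (Pursuer) has R→L.
A2: add {M, N} — M (Pursuer) has M→R; N (Pursuer) has N→K.
A3: add {I, O} — I (Pursuer) has I→N; O (Pursuer) has O→N.
A4 = A3; e.g. J (Evader) can still go to P. Fixed point.
From I, successor N is in the attractor (rank 2); the other successors Q, S are not.

N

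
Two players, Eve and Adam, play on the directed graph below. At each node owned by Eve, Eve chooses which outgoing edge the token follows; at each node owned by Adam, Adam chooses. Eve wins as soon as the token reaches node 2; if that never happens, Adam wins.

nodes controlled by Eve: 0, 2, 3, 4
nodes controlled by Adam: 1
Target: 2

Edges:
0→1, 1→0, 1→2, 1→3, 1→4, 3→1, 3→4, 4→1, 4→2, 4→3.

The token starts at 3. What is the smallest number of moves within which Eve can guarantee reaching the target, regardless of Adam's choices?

2

A0 = {2}
A1: add {4} — 4 (Eve) has 4→2.
A2: add {3} — 3 (Eve) has 3→4.
A3 = A2; e.g. 0 (Eve) has no edge into A2. Fixed point.
3 enters the attractor at level 2, so Eve can force the target in 2 moves from there.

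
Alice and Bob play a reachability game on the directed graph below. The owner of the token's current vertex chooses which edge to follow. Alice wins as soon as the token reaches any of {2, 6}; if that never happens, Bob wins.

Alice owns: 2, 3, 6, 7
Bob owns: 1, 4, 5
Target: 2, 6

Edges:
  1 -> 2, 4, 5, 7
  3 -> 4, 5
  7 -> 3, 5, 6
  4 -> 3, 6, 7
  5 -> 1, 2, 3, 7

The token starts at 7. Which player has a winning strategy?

Alice

A0 = {2, 6}
A1: add {7} — 7 (Alice) has 7→6.
A2 = A1; e.g. 1 (Bob) can still go to 4. Fixed point.
7 ∈ A1, so Alice can force the target.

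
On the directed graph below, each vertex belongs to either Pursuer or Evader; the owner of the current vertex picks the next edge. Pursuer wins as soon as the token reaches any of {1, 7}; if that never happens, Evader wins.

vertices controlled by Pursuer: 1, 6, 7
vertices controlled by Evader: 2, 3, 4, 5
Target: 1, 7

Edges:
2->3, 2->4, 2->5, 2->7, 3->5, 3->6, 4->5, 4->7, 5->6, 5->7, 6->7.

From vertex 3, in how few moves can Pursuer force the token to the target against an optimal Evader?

A0 = {1, 7}
A1: add {6} — 6 (Pursuer) has 6→7.
A2: add {5} — 5 (Evader): all of {6, 7} already in.
A3: add {3, 4} — 3 (Evader): all of {5, 6} already in; 4 (Evader): all of {5, 7} already in.
3 enters the attractor at level 3, so Pursuer can force the target in 3 moves from there.

3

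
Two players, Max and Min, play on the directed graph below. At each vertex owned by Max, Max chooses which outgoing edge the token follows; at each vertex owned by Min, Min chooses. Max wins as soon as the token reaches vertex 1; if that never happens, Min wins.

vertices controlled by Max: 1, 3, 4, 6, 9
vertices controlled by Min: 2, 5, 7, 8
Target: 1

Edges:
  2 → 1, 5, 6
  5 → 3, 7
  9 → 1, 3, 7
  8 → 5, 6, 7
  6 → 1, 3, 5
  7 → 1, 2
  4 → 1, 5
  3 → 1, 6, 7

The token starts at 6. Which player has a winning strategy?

A0 = {1}
A1: add {3, 4, 6, 9} — 3 (Max) has 3→1; 4 (Max) has 4→1; 6 (Max) has 6→1; 9 (Max) has 9→1.
A2 = A1; e.g. 2 (Min) can still go to 5. Fixed point.
6 ∈ A1, so Max can force the target.

Max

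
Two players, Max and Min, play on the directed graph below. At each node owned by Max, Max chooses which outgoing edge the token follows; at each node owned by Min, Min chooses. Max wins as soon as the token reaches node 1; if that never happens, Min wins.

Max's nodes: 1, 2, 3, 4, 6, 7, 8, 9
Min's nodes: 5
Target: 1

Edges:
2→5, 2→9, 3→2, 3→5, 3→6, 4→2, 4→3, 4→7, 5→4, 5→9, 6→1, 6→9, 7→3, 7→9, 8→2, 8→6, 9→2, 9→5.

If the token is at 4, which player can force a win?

Max

A0 = {1}
A1: add {6} — 6 (Max) has 6→1.
A2: add {3, 8} — 3 (Max) has 3→6; 8 (Max) has 8→6.
A3: add {4, 7} — 4 (Max) has 4→3; 7 (Max) has 7→3.
A4 = A3; e.g. 2 (Max) has no edge into A3. Fixed point.
4 ∈ A3, so Max can force the target.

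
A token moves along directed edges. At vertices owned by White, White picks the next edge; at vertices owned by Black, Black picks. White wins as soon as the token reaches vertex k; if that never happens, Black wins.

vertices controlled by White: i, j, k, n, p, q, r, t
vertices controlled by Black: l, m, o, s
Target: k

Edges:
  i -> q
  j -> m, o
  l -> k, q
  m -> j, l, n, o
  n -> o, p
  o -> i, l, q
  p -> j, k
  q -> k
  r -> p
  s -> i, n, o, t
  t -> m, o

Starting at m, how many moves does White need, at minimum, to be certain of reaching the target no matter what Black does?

A0 = {k}
A1: add {p, q} — p (White) has p→k; q (White) has q→k.
A2: add {i, l, n, r} — i (White) has i→q; l (Black): all of {k, q} already in; n (White) has n→p; r (White) has r→p.
A3: add {o} — o (Black): all of {i, l, q} already in.
A4: add {j, t} — j (White) has j→o; t (White) has t→o.
A5: add {m, s} — m (Black): all of {j, l, n, o} already in; s (Black): all of {i, n, o, t} already in.
A5 = all vertices. Fixed point.
m enters the attractor at level 5, so White can force the target in 5 moves from there.

5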